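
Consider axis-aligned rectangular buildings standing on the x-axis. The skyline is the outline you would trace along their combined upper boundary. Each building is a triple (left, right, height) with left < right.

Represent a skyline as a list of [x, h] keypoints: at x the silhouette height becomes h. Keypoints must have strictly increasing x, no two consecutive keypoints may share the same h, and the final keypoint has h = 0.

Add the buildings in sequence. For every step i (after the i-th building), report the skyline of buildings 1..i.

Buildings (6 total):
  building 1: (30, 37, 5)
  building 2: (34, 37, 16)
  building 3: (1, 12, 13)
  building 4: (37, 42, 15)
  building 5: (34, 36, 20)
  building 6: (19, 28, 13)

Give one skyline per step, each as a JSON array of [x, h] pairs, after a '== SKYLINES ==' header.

== SKYLINES ==
[[30,5],[37,0]]
[[30,5],[34,16],[37,0]]
[[1,13],[12,0],[30,5],[34,16],[37,0]]
[[1,13],[12,0],[30,5],[34,16],[37,15],[42,0]]
[[1,13],[12,0],[30,5],[34,20],[36,16],[37,15],[42,0]]
[[1,13],[12,0],[19,13],[28,0],[30,5],[34,20],[36,16],[37,15],[42,0]]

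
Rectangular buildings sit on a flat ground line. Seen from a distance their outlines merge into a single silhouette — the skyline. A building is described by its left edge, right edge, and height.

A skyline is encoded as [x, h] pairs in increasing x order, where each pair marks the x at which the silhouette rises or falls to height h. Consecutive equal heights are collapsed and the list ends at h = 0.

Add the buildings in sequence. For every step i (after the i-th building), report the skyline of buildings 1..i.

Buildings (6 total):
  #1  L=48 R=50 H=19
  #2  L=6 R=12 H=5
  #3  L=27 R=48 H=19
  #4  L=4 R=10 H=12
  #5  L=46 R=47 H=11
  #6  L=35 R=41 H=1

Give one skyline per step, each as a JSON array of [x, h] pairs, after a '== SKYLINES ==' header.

== SKYLINES ==
[[48,19],[50,0]]
[[6,5],[12,0],[48,19],[50,0]]
[[6,5],[12,0],[27,19],[50,0]]
[[4,12],[10,5],[12,0],[27,19],[50,0]]
[[4,12],[10,5],[12,0],[27,19],[50,0]]
[[4,12],[10,5],[12,0],[27,19],[50,0]]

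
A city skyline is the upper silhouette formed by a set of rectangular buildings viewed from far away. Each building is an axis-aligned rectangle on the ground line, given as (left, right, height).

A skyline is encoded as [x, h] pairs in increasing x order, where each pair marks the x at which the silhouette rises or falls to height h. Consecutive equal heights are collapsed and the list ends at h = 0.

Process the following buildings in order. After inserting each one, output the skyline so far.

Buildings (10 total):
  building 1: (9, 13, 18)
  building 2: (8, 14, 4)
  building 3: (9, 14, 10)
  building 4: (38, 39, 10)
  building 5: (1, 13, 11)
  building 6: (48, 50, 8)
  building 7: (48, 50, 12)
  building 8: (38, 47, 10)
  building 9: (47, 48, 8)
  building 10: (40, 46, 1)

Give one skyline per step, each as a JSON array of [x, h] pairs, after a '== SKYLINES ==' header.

== SKYLINES ==
[[9,18],[13,0]]
[[8,4],[9,18],[13,4],[14,0]]
[[8,4],[9,18],[13,10],[14,0]]
[[8,4],[9,18],[13,10],[14,0],[38,10],[39,0]]
[[1,11],[9,18],[13,10],[14,0],[38,10],[39,0]]
[[1,11],[9,18],[13,10],[14,0],[38,10],[39,0],[48,8],[50,0]]
[[1,11],[9,18],[13,10],[14,0],[38,10],[39,0],[48,12],[50,0]]
[[1,11],[9,18],[13,10],[14,0],[38,10],[47,0],[48,12],[50,0]]
[[1,11],[9,18],[13,10],[14,0],[38,10],[47,8],[48,12],[50,0]]
[[1,11],[9,18],[13,10],[14,0],[38,10],[47,8],[48,12],[50,0]]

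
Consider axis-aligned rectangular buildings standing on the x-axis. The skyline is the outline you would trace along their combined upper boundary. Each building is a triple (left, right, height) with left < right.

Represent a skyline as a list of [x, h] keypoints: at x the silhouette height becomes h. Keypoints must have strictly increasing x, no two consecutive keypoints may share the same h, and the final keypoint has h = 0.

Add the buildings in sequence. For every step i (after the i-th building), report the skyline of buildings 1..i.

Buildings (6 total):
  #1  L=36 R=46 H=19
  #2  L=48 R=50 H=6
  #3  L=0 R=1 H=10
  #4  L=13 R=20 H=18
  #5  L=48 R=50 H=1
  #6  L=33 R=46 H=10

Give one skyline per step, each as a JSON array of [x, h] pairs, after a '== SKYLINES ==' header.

== SKYLINES ==
[[36,19],[46,0]]
[[36,19],[46,0],[48,6],[50,0]]
[[0,10],[1,0],[36,19],[46,0],[48,6],[50,0]]
[[0,10],[1,0],[13,18],[20,0],[36,19],[46,0],[48,6],[50,0]]
[[0,10],[1,0],[13,18],[20,0],[36,19],[46,0],[48,6],[50,0]]
[[0,10],[1,0],[13,18],[20,0],[33,10],[36,19],[46,0],[48,6],[50,0]]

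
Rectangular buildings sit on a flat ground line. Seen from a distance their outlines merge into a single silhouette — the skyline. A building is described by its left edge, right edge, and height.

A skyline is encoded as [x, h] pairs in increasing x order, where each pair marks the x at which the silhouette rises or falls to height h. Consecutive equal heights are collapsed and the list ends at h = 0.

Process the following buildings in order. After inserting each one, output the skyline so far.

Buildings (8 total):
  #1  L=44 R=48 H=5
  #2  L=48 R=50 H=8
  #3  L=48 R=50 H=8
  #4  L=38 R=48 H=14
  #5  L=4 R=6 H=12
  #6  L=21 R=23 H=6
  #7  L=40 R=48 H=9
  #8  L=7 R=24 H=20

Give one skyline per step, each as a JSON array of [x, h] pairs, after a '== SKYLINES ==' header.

== SKYLINES ==
[[44,5],[48,0]]
[[44,5],[48,8],[50,0]]
[[44,5],[48,8],[50,0]]
[[38,14],[48,8],[50,0]]
[[4,12],[6,0],[38,14],[48,8],[50,0]]
[[4,12],[6,0],[21,6],[23,0],[38,14],[48,8],[50,0]]
[[4,12],[6,0],[21,6],[23,0],[38,14],[48,8],[50,0]]
[[4,12],[6,0],[7,20],[24,0],[38,14],[48,8],[50,0]]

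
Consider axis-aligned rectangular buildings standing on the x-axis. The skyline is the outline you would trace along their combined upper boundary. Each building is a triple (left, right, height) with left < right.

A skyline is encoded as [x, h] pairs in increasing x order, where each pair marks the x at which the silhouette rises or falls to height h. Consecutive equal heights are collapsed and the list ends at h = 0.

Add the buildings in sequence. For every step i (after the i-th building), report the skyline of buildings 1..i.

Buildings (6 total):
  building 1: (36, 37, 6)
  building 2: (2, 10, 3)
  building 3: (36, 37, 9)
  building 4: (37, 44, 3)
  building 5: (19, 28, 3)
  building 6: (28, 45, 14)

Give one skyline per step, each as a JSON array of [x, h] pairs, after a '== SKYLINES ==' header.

== SKYLINES ==
[[36,6],[37,0]]
[[2,3],[10,0],[36,6],[37,0]]
[[2,3],[10,0],[36,9],[37,0]]
[[2,3],[10,0],[36,9],[37,3],[44,0]]
[[2,3],[10,0],[19,3],[28,0],[36,9],[37,3],[44,0]]
[[2,3],[10,0],[19,3],[28,14],[45,0]]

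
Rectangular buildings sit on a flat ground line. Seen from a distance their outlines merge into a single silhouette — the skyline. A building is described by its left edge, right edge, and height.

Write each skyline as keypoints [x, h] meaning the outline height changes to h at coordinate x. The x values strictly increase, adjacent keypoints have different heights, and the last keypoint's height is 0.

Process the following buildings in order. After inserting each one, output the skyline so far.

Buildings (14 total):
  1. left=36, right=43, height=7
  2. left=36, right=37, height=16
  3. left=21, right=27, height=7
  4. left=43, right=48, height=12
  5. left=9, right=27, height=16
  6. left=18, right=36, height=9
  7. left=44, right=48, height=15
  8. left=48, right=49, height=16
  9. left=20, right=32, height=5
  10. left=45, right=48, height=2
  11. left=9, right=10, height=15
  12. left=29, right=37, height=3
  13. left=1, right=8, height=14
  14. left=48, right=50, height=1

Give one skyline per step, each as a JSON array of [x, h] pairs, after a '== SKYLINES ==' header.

== SKYLINES ==
[[36,7],[43,0]]
[[36,16],[37,7],[43,0]]
[[21,7],[27,0],[36,16],[37,7],[43,0]]
[[21,7],[27,0],[36,16],[37,7],[43,12],[48,0]]
[[9,16],[27,0],[36,16],[37,7],[43,12],[48,0]]
[[9,16],[27,9],[36,16],[37,7],[43,12],[48,0]]
[[9,16],[27,9],[36,16],[37,7],[43,12],[44,15],[48,0]]
[[9,16],[27,9],[36,16],[37,7],[43,12],[44,15],[48,16],[49,0]]
[[9,16],[27,9],[36,16],[37,7],[43,12],[44,15],[48,16],[49,0]]
[[9,16],[27,9],[36,16],[37,7],[43,12],[44,15],[48,16],[49,0]]
[[9,16],[27,9],[36,16],[37,7],[43,12],[44,15],[48,16],[49,0]]
[[9,16],[27,9],[36,16],[37,7],[43,12],[44,15],[48,16],[49,0]]
[[1,14],[8,0],[9,16],[27,9],[36,16],[37,7],[43,12],[44,15],[48,16],[49,0]]
[[1,14],[8,0],[9,16],[27,9],[36,16],[37,7],[43,12],[44,15],[48,16],[49,1],[50,0]]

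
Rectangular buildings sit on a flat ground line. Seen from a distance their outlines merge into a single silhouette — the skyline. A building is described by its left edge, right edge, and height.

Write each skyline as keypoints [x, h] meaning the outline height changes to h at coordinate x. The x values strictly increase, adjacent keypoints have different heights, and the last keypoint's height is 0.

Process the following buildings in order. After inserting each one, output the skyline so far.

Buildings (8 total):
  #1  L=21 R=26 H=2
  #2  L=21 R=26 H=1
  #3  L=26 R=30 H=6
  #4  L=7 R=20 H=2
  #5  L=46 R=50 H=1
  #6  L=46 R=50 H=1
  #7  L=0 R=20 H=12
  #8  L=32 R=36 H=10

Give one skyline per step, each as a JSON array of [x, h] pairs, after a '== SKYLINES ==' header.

== SKYLINES ==
[[21,2],[26,0]]
[[21,2],[26,0]]
[[21,2],[26,6],[30,0]]
[[7,2],[20,0],[21,2],[26,6],[30,0]]
[[7,2],[20,0],[21,2],[26,6],[30,0],[46,1],[50,0]]
[[7,2],[20,0],[21,2],[26,6],[30,0],[46,1],[50,0]]
[[0,12],[20,0],[21,2],[26,6],[30,0],[46,1],[50,0]]
[[0,12],[20,0],[21,2],[26,6],[30,0],[32,10],[36,0],[46,1],[50,0]]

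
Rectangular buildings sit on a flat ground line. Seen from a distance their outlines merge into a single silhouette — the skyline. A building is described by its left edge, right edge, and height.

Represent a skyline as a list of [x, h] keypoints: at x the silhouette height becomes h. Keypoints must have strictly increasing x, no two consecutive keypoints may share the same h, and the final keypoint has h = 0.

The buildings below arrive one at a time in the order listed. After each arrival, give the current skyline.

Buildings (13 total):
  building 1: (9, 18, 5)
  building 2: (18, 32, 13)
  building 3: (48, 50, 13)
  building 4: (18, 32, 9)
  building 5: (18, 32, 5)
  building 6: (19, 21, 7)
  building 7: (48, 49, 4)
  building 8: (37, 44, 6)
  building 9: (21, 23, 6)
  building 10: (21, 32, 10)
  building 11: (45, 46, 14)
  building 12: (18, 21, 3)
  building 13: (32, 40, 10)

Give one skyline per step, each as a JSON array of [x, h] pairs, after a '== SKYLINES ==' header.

== SKYLINES ==
[[9,5],[18,0]]
[[9,5],[18,13],[32,0]]
[[9,5],[18,13],[32,0],[48,13],[50,0]]
[[9,5],[18,13],[32,0],[48,13],[50,0]]
[[9,5],[18,13],[32,0],[48,13],[50,0]]
[[9,5],[18,13],[32,0],[48,13],[50,0]]
[[9,5],[18,13],[32,0],[48,13],[50,0]]
[[9,5],[18,13],[32,0],[37,6],[44,0],[48,13],[50,0]]
[[9,5],[18,13],[32,0],[37,6],[44,0],[48,13],[50,0]]
[[9,5],[18,13],[32,0],[37,6],[44,0],[48,13],[50,0]]
[[9,5],[18,13],[32,0],[37,6],[44,0],[45,14],[46,0],[48,13],[50,0]]
[[9,5],[18,13],[32,0],[37,6],[44,0],[45,14],[46,0],[48,13],[50,0]]
[[9,5],[18,13],[32,10],[40,6],[44,0],[45,14],[46,0],[48,13],[50,0]]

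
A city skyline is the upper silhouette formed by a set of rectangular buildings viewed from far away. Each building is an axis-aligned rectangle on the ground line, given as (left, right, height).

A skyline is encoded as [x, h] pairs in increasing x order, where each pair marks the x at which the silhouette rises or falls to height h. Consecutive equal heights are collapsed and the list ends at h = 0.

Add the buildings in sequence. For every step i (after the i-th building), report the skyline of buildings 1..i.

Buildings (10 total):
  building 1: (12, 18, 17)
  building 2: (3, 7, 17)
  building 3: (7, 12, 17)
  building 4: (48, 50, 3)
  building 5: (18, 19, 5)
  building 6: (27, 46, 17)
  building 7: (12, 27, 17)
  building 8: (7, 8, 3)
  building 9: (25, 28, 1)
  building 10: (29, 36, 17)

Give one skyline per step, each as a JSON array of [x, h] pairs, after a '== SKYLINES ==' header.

== SKYLINES ==
[[12,17],[18,0]]
[[3,17],[7,0],[12,17],[18,0]]
[[3,17],[18,0]]
[[3,17],[18,0],[48,3],[50,0]]
[[3,17],[18,5],[19,0],[48,3],[50,0]]
[[3,17],[18,5],[19,0],[27,17],[46,0],[48,3],[50,0]]
[[3,17],[46,0],[48,3],[50,0]]
[[3,17],[46,0],[48,3],[50,0]]
[[3,17],[46,0],[48,3],[50,0]]
[[3,17],[46,0],[48,3],[50,0]]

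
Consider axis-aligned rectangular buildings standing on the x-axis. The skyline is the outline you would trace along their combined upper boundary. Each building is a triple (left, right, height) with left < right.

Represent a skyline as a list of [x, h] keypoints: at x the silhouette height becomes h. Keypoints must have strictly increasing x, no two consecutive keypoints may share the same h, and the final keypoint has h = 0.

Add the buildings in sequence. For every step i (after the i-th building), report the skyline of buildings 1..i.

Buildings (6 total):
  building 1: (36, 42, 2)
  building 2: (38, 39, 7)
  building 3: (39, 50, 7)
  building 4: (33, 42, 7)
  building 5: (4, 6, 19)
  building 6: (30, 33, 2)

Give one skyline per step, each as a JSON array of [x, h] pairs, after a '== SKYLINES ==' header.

== SKYLINES ==
[[36,2],[42,0]]
[[36,2],[38,7],[39,2],[42,0]]
[[36,2],[38,7],[50,0]]
[[33,7],[50,0]]
[[4,19],[6,0],[33,7],[50,0]]
[[4,19],[6,0],[30,2],[33,7],[50,0]]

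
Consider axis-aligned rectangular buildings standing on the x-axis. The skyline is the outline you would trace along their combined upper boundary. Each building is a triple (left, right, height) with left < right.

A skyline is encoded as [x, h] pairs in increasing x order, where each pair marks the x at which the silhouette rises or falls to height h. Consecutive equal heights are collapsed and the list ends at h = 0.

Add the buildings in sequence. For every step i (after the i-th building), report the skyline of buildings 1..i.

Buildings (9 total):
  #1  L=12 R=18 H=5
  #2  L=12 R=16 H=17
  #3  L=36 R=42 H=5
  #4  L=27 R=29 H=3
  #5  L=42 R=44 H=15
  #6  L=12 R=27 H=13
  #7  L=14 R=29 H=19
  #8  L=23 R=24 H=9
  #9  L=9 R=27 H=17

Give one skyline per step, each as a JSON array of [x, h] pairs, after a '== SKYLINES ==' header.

== SKYLINES ==
[[12,5],[18,0]]
[[12,17],[16,5],[18,0]]
[[12,17],[16,5],[18,0],[36,5],[42,0]]
[[12,17],[16,5],[18,0],[27,3],[29,0],[36,5],[42,0]]
[[12,17],[16,5],[18,0],[27,3],[29,0],[36,5],[42,15],[44,0]]
[[12,17],[16,13],[27,3],[29,0],[36,5],[42,15],[44,0]]
[[12,17],[14,19],[29,0],[36,5],[42,15],[44,0]]
[[12,17],[14,19],[29,0],[36,5],[42,15],[44,0]]
[[9,17],[14,19],[29,0],[36,5],[42,15],[44,0]]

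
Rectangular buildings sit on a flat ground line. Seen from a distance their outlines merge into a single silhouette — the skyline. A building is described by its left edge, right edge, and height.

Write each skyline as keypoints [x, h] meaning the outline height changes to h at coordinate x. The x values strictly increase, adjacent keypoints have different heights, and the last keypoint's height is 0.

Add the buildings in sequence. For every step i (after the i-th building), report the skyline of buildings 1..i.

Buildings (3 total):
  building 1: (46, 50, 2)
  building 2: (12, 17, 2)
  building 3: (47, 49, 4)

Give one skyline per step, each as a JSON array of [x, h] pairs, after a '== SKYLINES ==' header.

== SKYLINES ==
[[46,2],[50,0]]
[[12,2],[17,0],[46,2],[50,0]]
[[12,2],[17,0],[46,2],[47,4],[49,2],[50,0]]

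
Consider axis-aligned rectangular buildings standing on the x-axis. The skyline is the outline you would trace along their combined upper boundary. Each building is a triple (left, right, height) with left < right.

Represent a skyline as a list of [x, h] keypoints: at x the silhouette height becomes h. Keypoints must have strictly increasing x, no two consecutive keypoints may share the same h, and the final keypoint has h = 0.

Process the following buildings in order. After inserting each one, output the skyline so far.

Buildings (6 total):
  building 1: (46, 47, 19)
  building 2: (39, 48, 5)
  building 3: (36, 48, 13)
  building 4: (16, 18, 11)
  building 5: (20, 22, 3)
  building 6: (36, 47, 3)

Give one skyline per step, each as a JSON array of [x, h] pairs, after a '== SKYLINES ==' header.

== SKYLINES ==
[[46,19],[47,0]]
[[39,5],[46,19],[47,5],[48,0]]
[[36,13],[46,19],[47,13],[48,0]]
[[16,11],[18,0],[36,13],[46,19],[47,13],[48,0]]
[[16,11],[18,0],[20,3],[22,0],[36,13],[46,19],[47,13],[48,0]]
[[16,11],[18,0],[20,3],[22,0],[36,13],[46,19],[47,13],[48,0]]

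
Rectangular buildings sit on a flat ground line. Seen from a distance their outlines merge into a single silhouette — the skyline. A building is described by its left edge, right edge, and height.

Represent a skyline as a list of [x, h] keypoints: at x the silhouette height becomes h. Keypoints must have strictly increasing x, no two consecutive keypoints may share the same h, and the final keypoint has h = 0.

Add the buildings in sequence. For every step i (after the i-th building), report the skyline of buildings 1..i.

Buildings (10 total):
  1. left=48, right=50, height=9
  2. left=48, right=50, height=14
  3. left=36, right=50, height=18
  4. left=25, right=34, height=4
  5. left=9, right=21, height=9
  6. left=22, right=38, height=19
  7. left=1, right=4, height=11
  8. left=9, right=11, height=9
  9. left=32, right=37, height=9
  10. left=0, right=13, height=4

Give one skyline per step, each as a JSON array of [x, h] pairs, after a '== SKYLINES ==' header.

== SKYLINES ==
[[48,9],[50,0]]
[[48,14],[50,0]]
[[36,18],[50,0]]
[[25,4],[34,0],[36,18],[50,0]]
[[9,9],[21,0],[25,4],[34,0],[36,18],[50,0]]
[[9,9],[21,0],[22,19],[38,18],[50,0]]
[[1,11],[4,0],[9,9],[21,0],[22,19],[38,18],[50,0]]
[[1,11],[4,0],[9,9],[21,0],[22,19],[38,18],[50,0]]
[[1,11],[4,0],[9,9],[21,0],[22,19],[38,18],[50,0]]
[[0,4],[1,11],[4,4],[9,9],[21,0],[22,19],[38,18],[50,0]]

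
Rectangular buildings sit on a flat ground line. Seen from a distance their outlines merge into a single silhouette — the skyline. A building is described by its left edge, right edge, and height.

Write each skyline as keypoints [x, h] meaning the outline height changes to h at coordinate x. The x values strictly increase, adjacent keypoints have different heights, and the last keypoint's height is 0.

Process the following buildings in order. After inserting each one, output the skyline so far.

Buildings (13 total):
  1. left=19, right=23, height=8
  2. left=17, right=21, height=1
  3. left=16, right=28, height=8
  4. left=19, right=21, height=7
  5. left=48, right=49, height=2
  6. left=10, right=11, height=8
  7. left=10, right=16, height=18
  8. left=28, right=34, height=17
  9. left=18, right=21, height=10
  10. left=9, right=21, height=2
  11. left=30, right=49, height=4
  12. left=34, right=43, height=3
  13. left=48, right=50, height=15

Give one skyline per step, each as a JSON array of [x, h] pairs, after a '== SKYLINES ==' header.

== SKYLINES ==
[[19,8],[23,0]]
[[17,1],[19,8],[23,0]]
[[16,8],[28,0]]
[[16,8],[28,0]]
[[16,8],[28,0],[48,2],[49,0]]
[[10,8],[11,0],[16,8],[28,0],[48,2],[49,0]]
[[10,18],[16,8],[28,0],[48,2],[49,0]]
[[10,18],[16,8],[28,17],[34,0],[48,2],[49,0]]
[[10,18],[16,8],[18,10],[21,8],[28,17],[34,0],[48,2],[49,0]]
[[9,2],[10,18],[16,8],[18,10],[21,8],[28,17],[34,0],[48,2],[49,0]]
[[9,2],[10,18],[16,8],[18,10],[21,8],[28,17],[34,4],[49,0]]
[[9,2],[10,18],[16,8],[18,10],[21,8],[28,17],[34,4],[49,0]]
[[9,2],[10,18],[16,8],[18,10],[21,8],[28,17],[34,4],[48,15],[50,0]]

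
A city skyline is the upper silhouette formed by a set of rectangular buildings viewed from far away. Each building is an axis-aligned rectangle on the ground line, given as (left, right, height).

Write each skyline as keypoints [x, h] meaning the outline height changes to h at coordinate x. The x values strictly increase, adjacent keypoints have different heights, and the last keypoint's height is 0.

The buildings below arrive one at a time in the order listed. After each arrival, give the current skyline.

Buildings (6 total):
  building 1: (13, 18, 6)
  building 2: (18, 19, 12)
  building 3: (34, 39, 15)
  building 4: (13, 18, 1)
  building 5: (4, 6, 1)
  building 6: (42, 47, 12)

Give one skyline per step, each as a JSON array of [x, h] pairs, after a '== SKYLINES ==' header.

== SKYLINES ==
[[13,6],[18,0]]
[[13,6],[18,12],[19,0]]
[[13,6],[18,12],[19,0],[34,15],[39,0]]
[[13,6],[18,12],[19,0],[34,15],[39,0]]
[[4,1],[6,0],[13,6],[18,12],[19,0],[34,15],[39,0]]
[[4,1],[6,0],[13,6],[18,12],[19,0],[34,15],[39,0],[42,12],[47,0]]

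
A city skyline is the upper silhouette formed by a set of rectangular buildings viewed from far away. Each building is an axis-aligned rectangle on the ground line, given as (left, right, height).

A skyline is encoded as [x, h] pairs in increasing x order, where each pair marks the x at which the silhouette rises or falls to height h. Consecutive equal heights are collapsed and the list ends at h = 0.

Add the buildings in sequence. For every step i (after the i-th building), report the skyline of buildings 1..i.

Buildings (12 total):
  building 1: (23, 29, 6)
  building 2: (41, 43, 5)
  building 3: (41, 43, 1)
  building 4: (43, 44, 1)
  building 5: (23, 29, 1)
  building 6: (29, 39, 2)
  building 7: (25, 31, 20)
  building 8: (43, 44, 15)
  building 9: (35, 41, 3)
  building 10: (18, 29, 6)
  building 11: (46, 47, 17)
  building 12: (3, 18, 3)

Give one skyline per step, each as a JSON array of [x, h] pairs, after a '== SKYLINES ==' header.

== SKYLINES ==
[[23,6],[29,0]]
[[23,6],[29,0],[41,5],[43,0]]
[[23,6],[29,0],[41,5],[43,0]]
[[23,6],[29,0],[41,5],[43,1],[44,0]]
[[23,6],[29,0],[41,5],[43,1],[44,0]]
[[23,6],[29,2],[39,0],[41,5],[43,1],[44,0]]
[[23,6],[25,20],[31,2],[39,0],[41,5],[43,1],[44,0]]
[[23,6],[25,20],[31,2],[39,0],[41,5],[43,15],[44,0]]
[[23,6],[25,20],[31,2],[35,3],[41,5],[43,15],[44,0]]
[[18,6],[25,20],[31,2],[35,3],[41,5],[43,15],[44,0]]
[[18,6],[25,20],[31,2],[35,3],[41,5],[43,15],[44,0],[46,17],[47,0]]
[[3,3],[18,6],[25,20],[31,2],[35,3],[41,5],[43,15],[44,0],[46,17],[47,0]]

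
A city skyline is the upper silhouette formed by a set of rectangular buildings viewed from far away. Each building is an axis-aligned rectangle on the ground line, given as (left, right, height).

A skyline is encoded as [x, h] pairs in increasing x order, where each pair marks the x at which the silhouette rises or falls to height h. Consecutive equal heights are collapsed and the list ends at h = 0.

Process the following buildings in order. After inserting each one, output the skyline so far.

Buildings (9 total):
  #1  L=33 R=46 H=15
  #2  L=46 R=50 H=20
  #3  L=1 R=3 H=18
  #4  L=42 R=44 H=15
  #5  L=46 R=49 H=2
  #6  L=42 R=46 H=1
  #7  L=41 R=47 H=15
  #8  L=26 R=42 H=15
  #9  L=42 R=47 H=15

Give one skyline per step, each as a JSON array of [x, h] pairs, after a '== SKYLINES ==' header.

== SKYLINES ==
[[33,15],[46,0]]
[[33,15],[46,20],[50,0]]
[[1,18],[3,0],[33,15],[46,20],[50,0]]
[[1,18],[3,0],[33,15],[46,20],[50,0]]
[[1,18],[3,0],[33,15],[46,20],[50,0]]
[[1,18],[3,0],[33,15],[46,20],[50,0]]
[[1,18],[3,0],[33,15],[46,20],[50,0]]
[[1,18],[3,0],[26,15],[46,20],[50,0]]
[[1,18],[3,0],[26,15],[46,20],[50,0]]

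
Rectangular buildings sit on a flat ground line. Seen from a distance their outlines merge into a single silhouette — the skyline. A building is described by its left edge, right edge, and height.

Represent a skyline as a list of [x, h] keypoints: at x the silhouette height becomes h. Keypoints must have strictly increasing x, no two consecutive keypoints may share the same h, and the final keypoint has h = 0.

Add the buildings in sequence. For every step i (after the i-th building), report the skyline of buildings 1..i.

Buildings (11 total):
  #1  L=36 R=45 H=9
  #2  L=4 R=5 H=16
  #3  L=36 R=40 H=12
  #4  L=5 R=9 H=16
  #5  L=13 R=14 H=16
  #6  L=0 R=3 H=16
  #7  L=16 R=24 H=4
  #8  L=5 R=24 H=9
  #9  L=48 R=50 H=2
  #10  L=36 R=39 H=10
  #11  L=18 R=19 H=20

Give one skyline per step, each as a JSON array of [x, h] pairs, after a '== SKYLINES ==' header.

== SKYLINES ==
[[36,9],[45,0]]
[[4,16],[5,0],[36,9],[45,0]]
[[4,16],[5,0],[36,12],[40,9],[45,0]]
[[4,16],[9,0],[36,12],[40,9],[45,0]]
[[4,16],[9,0],[13,16],[14,0],[36,12],[40,9],[45,0]]
[[0,16],[3,0],[4,16],[9,0],[13,16],[14,0],[36,12],[40,9],[45,0]]
[[0,16],[3,0],[4,16],[9,0],[13,16],[14,0],[16,4],[24,0],[36,12],[40,9],[45,0]]
[[0,16],[3,0],[4,16],[9,9],[13,16],[14,9],[24,0],[36,12],[40,9],[45,0]]
[[0,16],[3,0],[4,16],[9,9],[13,16],[14,9],[24,0],[36,12],[40,9],[45,0],[48,2],[50,0]]
[[0,16],[3,0],[4,16],[9,9],[13,16],[14,9],[24,0],[36,12],[40,9],[45,0],[48,2],[50,0]]
[[0,16],[3,0],[4,16],[9,9],[13,16],[14,9],[18,20],[19,9],[24,0],[36,12],[40,9],[45,0],[48,2],[50,0]]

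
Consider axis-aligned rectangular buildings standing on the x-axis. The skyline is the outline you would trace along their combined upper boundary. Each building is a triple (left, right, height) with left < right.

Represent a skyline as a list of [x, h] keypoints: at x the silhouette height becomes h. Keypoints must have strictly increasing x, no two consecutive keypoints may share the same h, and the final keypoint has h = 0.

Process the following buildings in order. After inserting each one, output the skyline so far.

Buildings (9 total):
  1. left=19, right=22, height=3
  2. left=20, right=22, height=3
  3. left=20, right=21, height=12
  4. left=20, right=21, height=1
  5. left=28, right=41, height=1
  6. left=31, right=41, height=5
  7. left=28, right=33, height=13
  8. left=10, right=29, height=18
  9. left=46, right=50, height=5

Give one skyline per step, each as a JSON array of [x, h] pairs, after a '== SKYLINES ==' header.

== SKYLINES ==
[[19,3],[22,0]]
[[19,3],[22,0]]
[[19,3],[20,12],[21,3],[22,0]]
[[19,3],[20,12],[21,3],[22,0]]
[[19,3],[20,12],[21,3],[22,0],[28,1],[41,0]]
[[19,3],[20,12],[21,3],[22,0],[28,1],[31,5],[41,0]]
[[19,3],[20,12],[21,3],[22,0],[28,13],[33,5],[41,0]]
[[10,18],[29,13],[33,5],[41,0]]
[[10,18],[29,13],[33,5],[41,0],[46,5],[50,0]]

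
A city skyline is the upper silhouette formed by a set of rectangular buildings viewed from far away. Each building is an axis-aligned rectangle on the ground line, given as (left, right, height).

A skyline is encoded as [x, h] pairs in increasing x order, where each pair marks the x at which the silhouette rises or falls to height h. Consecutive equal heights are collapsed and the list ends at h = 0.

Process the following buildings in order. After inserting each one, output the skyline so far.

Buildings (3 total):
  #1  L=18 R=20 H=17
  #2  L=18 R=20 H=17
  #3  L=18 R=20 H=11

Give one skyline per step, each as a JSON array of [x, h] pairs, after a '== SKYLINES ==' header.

== SKYLINES ==
[[18,17],[20,0]]
[[18,17],[20,0]]
[[18,17],[20,0]]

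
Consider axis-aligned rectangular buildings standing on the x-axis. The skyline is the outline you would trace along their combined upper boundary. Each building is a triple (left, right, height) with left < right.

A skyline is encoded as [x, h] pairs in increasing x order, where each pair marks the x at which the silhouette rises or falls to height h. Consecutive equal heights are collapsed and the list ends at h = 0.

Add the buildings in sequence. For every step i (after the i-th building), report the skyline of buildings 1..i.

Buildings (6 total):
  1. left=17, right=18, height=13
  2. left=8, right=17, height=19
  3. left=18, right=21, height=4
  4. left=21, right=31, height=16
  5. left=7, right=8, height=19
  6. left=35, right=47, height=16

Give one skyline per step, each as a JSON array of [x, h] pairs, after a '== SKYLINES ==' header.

== SKYLINES ==
[[17,13],[18,0]]
[[8,19],[17,13],[18,0]]
[[8,19],[17,13],[18,4],[21,0]]
[[8,19],[17,13],[18,4],[21,16],[31,0]]
[[7,19],[17,13],[18,4],[21,16],[31,0]]
[[7,19],[17,13],[18,4],[21,16],[31,0],[35,16],[47,0]]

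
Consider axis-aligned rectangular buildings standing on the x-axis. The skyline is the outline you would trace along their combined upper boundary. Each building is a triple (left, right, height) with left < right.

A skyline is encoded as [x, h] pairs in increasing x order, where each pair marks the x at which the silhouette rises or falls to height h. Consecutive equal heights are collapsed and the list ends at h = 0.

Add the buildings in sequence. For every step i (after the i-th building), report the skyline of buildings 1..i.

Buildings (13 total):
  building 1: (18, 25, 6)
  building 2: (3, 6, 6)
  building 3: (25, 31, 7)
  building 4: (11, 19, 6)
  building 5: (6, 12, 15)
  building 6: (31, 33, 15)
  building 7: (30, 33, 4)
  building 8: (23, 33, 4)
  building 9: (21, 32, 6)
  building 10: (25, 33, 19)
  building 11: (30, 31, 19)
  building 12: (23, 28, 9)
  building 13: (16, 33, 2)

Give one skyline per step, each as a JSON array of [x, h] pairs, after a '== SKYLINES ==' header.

== SKYLINES ==
[[18,6],[25,0]]
[[3,6],[6,0],[18,6],[25,0]]
[[3,6],[6,0],[18,6],[25,7],[31,0]]
[[3,6],[6,0],[11,6],[25,7],[31,0]]
[[3,6],[6,15],[12,6],[25,7],[31,0]]
[[3,6],[6,15],[12,6],[25,7],[31,15],[33,0]]
[[3,6],[6,15],[12,6],[25,7],[31,15],[33,0]]
[[3,6],[6,15],[12,6],[25,7],[31,15],[33,0]]
[[3,6],[6,15],[12,6],[25,7],[31,15],[33,0]]
[[3,6],[6,15],[12,6],[25,19],[33,0]]
[[3,6],[6,15],[12,6],[25,19],[33,0]]
[[3,6],[6,15],[12,6],[23,9],[25,19],[33,0]]
[[3,6],[6,15],[12,6],[23,9],[25,19],[33,0]]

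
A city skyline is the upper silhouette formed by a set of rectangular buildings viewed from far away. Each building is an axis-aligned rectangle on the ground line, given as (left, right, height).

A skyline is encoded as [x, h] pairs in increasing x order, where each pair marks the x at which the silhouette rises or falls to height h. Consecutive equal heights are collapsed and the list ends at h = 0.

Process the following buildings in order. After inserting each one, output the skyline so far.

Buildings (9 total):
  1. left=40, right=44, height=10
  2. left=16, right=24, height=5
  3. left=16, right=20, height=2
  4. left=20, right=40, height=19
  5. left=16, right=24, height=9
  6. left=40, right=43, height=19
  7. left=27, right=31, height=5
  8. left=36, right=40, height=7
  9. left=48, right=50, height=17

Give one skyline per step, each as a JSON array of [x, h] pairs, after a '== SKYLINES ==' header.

== SKYLINES ==
[[40,10],[44,0]]
[[16,5],[24,0],[40,10],[44,0]]
[[16,5],[24,0],[40,10],[44,0]]
[[16,5],[20,19],[40,10],[44,0]]
[[16,9],[20,19],[40,10],[44,0]]
[[16,9],[20,19],[43,10],[44,0]]
[[16,9],[20,19],[43,10],[44,0]]
[[16,9],[20,19],[43,10],[44,0]]
[[16,9],[20,19],[43,10],[44,0],[48,17],[50,0]]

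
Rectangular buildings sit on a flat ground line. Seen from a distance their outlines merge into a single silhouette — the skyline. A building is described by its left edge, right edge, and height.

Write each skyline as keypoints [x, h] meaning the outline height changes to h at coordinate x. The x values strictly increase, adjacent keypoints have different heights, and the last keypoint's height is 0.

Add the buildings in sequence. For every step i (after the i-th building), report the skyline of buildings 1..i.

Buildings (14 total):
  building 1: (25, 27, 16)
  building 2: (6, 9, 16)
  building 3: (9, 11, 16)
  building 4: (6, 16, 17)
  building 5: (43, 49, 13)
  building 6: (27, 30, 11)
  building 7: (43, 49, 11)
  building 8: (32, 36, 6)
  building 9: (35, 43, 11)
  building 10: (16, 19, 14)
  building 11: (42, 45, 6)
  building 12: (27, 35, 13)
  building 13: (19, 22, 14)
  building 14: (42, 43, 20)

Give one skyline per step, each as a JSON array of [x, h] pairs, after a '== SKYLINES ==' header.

== SKYLINES ==
[[25,16],[27,0]]
[[6,16],[9,0],[25,16],[27,0]]
[[6,16],[11,0],[25,16],[27,0]]
[[6,17],[16,0],[25,16],[27,0]]
[[6,17],[16,0],[25,16],[27,0],[43,13],[49,0]]
[[6,17],[16,0],[25,16],[27,11],[30,0],[43,13],[49,0]]
[[6,17],[16,0],[25,16],[27,11],[30,0],[43,13],[49,0]]
[[6,17],[16,0],[25,16],[27,11],[30,0],[32,6],[36,0],[43,13],[49,0]]
[[6,17],[16,0],[25,16],[27,11],[30,0],[32,6],[35,11],[43,13],[49,0]]
[[6,17],[16,14],[19,0],[25,16],[27,11],[30,0],[32,6],[35,11],[43,13],[49,0]]
[[6,17],[16,14],[19,0],[25,16],[27,11],[30,0],[32,6],[35,11],[43,13],[49,0]]
[[6,17],[16,14],[19,0],[25,16],[27,13],[35,11],[43,13],[49,0]]
[[6,17],[16,14],[22,0],[25,16],[27,13],[35,11],[43,13],[49,0]]
[[6,17],[16,14],[22,0],[25,16],[27,13],[35,11],[42,20],[43,13],[49,0]]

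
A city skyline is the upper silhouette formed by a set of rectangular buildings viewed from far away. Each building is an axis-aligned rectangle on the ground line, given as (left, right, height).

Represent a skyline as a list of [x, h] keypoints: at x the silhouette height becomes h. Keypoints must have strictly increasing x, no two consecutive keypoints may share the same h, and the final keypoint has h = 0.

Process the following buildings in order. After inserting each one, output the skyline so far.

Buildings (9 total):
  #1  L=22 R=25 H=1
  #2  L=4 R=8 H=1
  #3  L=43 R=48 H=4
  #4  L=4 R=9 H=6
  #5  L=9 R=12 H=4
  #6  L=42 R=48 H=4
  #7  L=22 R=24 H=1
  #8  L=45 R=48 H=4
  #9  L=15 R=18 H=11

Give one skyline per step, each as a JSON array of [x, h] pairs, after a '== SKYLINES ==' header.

== SKYLINES ==
[[22,1],[25,0]]
[[4,1],[8,0],[22,1],[25,0]]
[[4,1],[8,0],[22,1],[25,0],[43,4],[48,0]]
[[4,6],[9,0],[22,1],[25,0],[43,4],[48,0]]
[[4,6],[9,4],[12,0],[22,1],[25,0],[43,4],[48,0]]
[[4,6],[9,4],[12,0],[22,1],[25,0],[42,4],[48,0]]
[[4,6],[9,4],[12,0],[22,1],[25,0],[42,4],[48,0]]
[[4,6],[9,4],[12,0],[22,1],[25,0],[42,4],[48,0]]
[[4,6],[9,4],[12,0],[15,11],[18,0],[22,1],[25,0],[42,4],[48,0]]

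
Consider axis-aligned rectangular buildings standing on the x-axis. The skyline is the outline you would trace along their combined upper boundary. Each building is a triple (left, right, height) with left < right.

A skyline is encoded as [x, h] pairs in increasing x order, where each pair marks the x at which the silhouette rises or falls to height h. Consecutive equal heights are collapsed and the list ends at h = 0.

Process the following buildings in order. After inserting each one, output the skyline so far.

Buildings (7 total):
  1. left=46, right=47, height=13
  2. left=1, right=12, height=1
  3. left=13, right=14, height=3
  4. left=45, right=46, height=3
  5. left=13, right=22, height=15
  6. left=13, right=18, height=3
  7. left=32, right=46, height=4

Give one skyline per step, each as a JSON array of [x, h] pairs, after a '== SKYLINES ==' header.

== SKYLINES ==
[[46,13],[47,0]]
[[1,1],[12,0],[46,13],[47,0]]
[[1,1],[12,0],[13,3],[14,0],[46,13],[47,0]]
[[1,1],[12,0],[13,3],[14,0],[45,3],[46,13],[47,0]]
[[1,1],[12,0],[13,15],[22,0],[45,3],[46,13],[47,0]]
[[1,1],[12,0],[13,15],[22,0],[45,3],[46,13],[47,0]]
[[1,1],[12,0],[13,15],[22,0],[32,4],[46,13],[47,0]]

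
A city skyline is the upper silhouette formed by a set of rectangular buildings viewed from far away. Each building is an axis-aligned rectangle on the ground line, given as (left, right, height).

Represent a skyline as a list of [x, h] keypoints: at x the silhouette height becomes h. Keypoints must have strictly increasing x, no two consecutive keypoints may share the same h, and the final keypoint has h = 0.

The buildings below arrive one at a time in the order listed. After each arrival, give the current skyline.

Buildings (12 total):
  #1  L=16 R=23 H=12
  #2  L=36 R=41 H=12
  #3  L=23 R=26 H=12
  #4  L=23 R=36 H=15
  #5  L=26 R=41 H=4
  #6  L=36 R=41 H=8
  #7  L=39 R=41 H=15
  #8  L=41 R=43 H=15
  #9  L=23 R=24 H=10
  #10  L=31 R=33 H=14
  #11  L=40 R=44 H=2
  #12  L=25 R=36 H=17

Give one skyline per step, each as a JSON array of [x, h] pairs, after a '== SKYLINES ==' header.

== SKYLINES ==
[[16,12],[23,0]]
[[16,12],[23,0],[36,12],[41,0]]
[[16,12],[26,0],[36,12],[41,0]]
[[16,12],[23,15],[36,12],[41,0]]
[[16,12],[23,15],[36,12],[41,0]]
[[16,12],[23,15],[36,12],[41,0]]
[[16,12],[23,15],[36,12],[39,15],[41,0]]
[[16,12],[23,15],[36,12],[39,15],[43,0]]
[[16,12],[23,15],[36,12],[39,15],[43,0]]
[[16,12],[23,15],[36,12],[39,15],[43,0]]
[[16,12],[23,15],[36,12],[39,15],[43,2],[44,0]]
[[16,12],[23,15],[25,17],[36,12],[39,15],[43,2],[44,0]]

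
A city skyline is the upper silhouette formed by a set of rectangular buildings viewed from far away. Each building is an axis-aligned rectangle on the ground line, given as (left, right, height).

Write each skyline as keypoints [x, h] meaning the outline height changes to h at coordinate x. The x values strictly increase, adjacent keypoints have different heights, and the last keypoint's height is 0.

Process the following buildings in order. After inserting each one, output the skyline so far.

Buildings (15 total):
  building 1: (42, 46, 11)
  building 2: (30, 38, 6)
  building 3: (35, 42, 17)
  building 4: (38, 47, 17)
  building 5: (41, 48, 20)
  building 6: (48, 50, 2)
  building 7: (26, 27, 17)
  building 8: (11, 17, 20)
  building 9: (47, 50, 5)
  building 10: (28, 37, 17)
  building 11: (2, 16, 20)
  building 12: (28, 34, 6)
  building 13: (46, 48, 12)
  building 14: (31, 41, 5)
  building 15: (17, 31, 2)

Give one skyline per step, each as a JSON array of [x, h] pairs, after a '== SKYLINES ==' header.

== SKYLINES ==
[[42,11],[46,0]]
[[30,6],[38,0],[42,11],[46,0]]
[[30,6],[35,17],[42,11],[46,0]]
[[30,6],[35,17],[47,0]]
[[30,6],[35,17],[41,20],[48,0]]
[[30,6],[35,17],[41,20],[48,2],[50,0]]
[[26,17],[27,0],[30,6],[35,17],[41,20],[48,2],[50,0]]
[[11,20],[17,0],[26,17],[27,0],[30,6],[35,17],[41,20],[48,2],[50,0]]
[[11,20],[17,0],[26,17],[27,0],[30,6],[35,17],[41,20],[48,5],[50,0]]
[[11,20],[17,0],[26,17],[27,0],[28,17],[41,20],[48,5],[50,0]]
[[2,20],[17,0],[26,17],[27,0],[28,17],[41,20],[48,5],[50,0]]
[[2,20],[17,0],[26,17],[27,0],[28,17],[41,20],[48,5],[50,0]]
[[2,20],[17,0],[26,17],[27,0],[28,17],[41,20],[48,5],[50,0]]
[[2,20],[17,0],[26,17],[27,0],[28,17],[41,20],[48,5],[50,0]]
[[2,20],[17,2],[26,17],[27,2],[28,17],[41,20],[48,5],[50,0]]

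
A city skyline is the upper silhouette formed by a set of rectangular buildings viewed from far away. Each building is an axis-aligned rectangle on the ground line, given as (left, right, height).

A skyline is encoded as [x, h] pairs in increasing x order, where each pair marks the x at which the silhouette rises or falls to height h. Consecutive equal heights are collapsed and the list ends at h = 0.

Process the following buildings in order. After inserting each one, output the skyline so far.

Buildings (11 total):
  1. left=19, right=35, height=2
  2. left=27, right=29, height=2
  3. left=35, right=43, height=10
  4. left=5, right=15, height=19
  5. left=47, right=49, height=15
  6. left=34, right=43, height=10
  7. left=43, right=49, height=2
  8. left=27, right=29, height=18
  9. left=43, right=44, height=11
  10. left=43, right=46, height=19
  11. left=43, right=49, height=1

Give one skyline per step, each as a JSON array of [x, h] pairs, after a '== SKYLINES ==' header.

== SKYLINES ==
[[19,2],[35,0]]
[[19,2],[35,0]]
[[19,2],[35,10],[43,0]]
[[5,19],[15,0],[19,2],[35,10],[43,0]]
[[5,19],[15,0],[19,2],[35,10],[43,0],[47,15],[49,0]]
[[5,19],[15,0],[19,2],[34,10],[43,0],[47,15],[49,0]]
[[5,19],[15,0],[19,2],[34,10],[43,2],[47,15],[49,0]]
[[5,19],[15,0],[19,2],[27,18],[29,2],[34,10],[43,2],[47,15],[49,0]]
[[5,19],[15,0],[19,2],[27,18],[29,2],[34,10],[43,11],[44,2],[47,15],[49,0]]
[[5,19],[15,0],[19,2],[27,18],[29,2],[34,10],[43,19],[46,2],[47,15],[49,0]]
[[5,19],[15,0],[19,2],[27,18],[29,2],[34,10],[43,19],[46,2],[47,15],[49,0]]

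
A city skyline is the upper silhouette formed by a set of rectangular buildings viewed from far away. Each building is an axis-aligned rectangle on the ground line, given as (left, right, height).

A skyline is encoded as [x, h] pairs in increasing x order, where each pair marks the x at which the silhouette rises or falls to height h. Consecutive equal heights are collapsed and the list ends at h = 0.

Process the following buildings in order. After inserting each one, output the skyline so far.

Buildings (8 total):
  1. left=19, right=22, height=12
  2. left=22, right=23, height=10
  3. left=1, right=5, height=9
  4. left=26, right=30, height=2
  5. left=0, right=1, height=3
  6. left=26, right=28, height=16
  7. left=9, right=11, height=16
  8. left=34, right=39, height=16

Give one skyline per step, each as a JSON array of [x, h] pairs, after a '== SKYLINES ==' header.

== SKYLINES ==
[[19,12],[22,0]]
[[19,12],[22,10],[23,0]]
[[1,9],[5,0],[19,12],[22,10],[23,0]]
[[1,9],[5,0],[19,12],[22,10],[23,0],[26,2],[30,0]]
[[0,3],[1,9],[5,0],[19,12],[22,10],[23,0],[26,2],[30,0]]
[[0,3],[1,9],[5,0],[19,12],[22,10],[23,0],[26,16],[28,2],[30,0]]
[[0,3],[1,9],[5,0],[9,16],[11,0],[19,12],[22,10],[23,0],[26,16],[28,2],[30,0]]
[[0,3],[1,9],[5,0],[9,16],[11,0],[19,12],[22,10],[23,0],[26,16],[28,2],[30,0],[34,16],[39,0]]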